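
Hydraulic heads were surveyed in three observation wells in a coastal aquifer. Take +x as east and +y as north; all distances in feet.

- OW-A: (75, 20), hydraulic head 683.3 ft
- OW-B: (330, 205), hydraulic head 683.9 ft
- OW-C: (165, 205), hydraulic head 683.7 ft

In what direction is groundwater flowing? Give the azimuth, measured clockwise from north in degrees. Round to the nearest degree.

218°

Differences from OW-A: to OW-B (Δx, Δy, Δh) = (255, 185, +0.6); to OW-C = (90, 185, +0.4).
Solve a·Δx + b·Δy = Δh: det = 255·185 − 90·185 = 30525.
∂h/∂x = [(+0.6)·185 − (+0.4)·185] / 30525 = +0.001212
∂h/∂y = [255·(+0.4) − 90·(+0.6)] / 30525 = +0.001572
Flow direction (−∇h) has components (-0.001212 E, -0.001572 N).
Azimuth = atan2(E, N) = atan2(-0.001212, -0.001572) = 217.6° ≈ 218°.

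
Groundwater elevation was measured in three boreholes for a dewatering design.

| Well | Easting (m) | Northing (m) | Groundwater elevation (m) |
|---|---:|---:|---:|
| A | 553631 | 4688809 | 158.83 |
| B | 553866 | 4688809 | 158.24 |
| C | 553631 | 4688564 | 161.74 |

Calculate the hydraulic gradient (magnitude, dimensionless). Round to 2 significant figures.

∂h/∂x = (158.24 − 158.83) / (553866 − 553631) = -0.002511
∂h/∂y = (161.74 − 158.83) / (4688564 − 4688809) = -0.01188
|∇h| = √(-0.002511² + -0.01188²) = 0.01214

0.012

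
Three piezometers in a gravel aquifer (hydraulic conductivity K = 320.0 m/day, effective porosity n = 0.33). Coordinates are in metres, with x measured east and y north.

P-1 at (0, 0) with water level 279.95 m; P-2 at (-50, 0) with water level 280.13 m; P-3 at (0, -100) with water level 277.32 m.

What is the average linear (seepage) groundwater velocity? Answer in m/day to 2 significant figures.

∂h/∂x = (280.13 − 279.95) / (-50 − 0) = -0.003600
∂h/∂y = (277.32 − 279.95) / (-100 − 0) = +0.02630
|∇h| = √(-0.003600² + 0.02630²) = 0.02655
Seepage velocity v = K·i/n = 320.0 × 0.02655 / 0.33 = 25.75 m/day.

26 m/day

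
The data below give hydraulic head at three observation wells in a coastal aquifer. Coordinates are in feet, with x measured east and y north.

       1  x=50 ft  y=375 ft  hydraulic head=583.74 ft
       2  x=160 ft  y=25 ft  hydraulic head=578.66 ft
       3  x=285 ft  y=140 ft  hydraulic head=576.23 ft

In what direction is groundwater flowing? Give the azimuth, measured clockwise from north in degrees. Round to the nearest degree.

104°

Taking 1 as reference: 2−1 = (110, -350, -5.08); 3−1 = (235, -235, -7.51).
Solve a·Δx + b·Δy = Δh: det = 110·(-235) − 235·(-350) = 56400.
∂h/∂x = [(-5.08)·(-235) − (-7.51)·(-350)] / 56400 = -0.02544
∂h/∂y = [110·(-7.51) − 235·(-5.08)] / 56400 = +0.006520
Flow direction (−∇h) has components (+0.02544 E, -0.006520 N).
Azimuth = atan2(E, N) = atan2(+0.02544, -0.006520) = 104.4° ≈ 104°.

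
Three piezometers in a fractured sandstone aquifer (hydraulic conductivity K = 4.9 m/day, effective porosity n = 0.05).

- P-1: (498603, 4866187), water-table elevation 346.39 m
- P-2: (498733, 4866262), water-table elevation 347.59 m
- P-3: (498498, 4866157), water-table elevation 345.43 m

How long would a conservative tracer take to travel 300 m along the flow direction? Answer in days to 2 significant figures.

Taking P-1 as reference: P-2−P-1 = (130, 75, +1.20); P-3−P-1 = (-105, -30, -0.96).
Determinant of the coordinate differences = 130·(-30) − (-105)·75 = 3975.
∂h/∂x = [(+1.20)·(-30) − (-0.96)·75] / 3975 = +0.009057
∂h/∂y = [130·(-0.96) − (-105)·(+1.20)] / 3975 = +0.0003019
|∇h| = √(0.009057² + 0.0003019²) = 0.009062
Seepage velocity v = K·i/n = 4.9 × 0.009062 / 0.05 = 0.8881 m/day.
t = 300 / 0.8881 = 337.8 days.

340 days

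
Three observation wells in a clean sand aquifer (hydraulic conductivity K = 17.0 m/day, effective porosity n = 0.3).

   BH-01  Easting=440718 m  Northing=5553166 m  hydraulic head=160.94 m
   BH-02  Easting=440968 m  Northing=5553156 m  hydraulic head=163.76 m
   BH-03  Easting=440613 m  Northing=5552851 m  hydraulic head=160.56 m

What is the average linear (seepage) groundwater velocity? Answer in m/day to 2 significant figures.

Three-point gradient (reference BH-01): Δ to BH-02 = (250, -10, +2.82), Δ to BH-03 = (-105, -315, -0.38).
∂h/∂x = +0.01118, ∂h/∂y = -0.002520 (det = -79800).
|∇h| = √(0.01118² + -0.002520²) = 0.01146
Seepage velocity v = K·i/n = 17.0 × 0.01146 / 0.3 = 0.6494 m/day.

0.65 m/day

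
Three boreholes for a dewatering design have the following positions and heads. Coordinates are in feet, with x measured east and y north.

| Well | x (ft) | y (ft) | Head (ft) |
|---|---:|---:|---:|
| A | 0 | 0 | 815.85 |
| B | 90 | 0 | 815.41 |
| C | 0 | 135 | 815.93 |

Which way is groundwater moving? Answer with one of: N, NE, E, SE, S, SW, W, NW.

∂h/∂x = (815.41 − 815.85) / (90 − 0) = -0.004889
∂h/∂y = (815.93 − 815.85) / (135 − 0) = +0.0005926
Flow = −∇h = (+0.004889 east, -0.0005926 north), which points east.

E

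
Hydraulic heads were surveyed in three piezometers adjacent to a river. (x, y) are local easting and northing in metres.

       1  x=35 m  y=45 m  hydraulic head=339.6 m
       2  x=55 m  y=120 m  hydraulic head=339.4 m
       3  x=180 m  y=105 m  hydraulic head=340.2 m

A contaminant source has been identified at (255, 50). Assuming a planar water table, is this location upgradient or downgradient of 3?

upgradient

Three-point gradient (reference 1): Δ to 2 = (20, 75, -0.2), Δ to 3 = (145, 60, +0.6).
∂h/∂x = +0.005891, ∂h/∂y = -0.004238 (det = -9675).
Head at (255, 50) = 339.6 + (+0.005891)·(220) + (-0.004238)·(5) = 340.87 m.
That is higher than the 340.2 m at 3, so the point is upgradient.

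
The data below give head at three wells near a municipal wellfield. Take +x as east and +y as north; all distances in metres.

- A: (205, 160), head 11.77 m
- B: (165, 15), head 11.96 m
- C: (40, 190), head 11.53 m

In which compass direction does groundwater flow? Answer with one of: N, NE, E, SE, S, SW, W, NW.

With h = a·x + b·y + c and A as origin, the differences give:
  (-40)·a + (-145)·b = +0.19
  (-165)·a + 30·b = -0.24
Eliminate b (×30 and ×(-145), subtract): -25125·a = -29.100 → a = ∂h/∂x = +0.001158
Back-substitute: b = ∂h/∂y = -0.001630.
Flow = −∇h = (-0.001158 east, +0.001630 north), which points northwest.

NW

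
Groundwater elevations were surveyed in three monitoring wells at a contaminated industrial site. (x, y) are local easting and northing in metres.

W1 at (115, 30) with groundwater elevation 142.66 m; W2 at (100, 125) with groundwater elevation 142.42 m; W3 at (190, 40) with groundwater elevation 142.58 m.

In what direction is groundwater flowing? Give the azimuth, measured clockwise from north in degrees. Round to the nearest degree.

015°

Taking W1 as reference: W2−W1 = (-15, 95, -0.24); W3−W1 = (75, 10, -0.08).
Determinant of the coordinate differences = (-15)·10 − 75·95 = -7275.
∂h/∂x = [(-0.24)·10 − (-0.08)·95] / -7275 = -0.0007148
∂h/∂y = [(-15)·(-0.08) − 75·(-0.24)] / -7275 = -0.002639
Flow direction (−∇h) has components (+0.0007148 E, +0.002639 N).
Azimuth = atan2(E, N) = atan2(+0.0007148, +0.002639) = 15.2° ≈ 015°.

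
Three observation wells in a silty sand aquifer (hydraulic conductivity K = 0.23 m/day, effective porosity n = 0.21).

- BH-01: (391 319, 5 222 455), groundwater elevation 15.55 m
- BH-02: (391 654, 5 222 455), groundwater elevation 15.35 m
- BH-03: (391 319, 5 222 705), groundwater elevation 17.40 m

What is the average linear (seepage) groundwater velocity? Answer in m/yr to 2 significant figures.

∂h/∂x = (15.35 − 15.55) / (391654 − 391319) = -0.0005970
∂h/∂y = (17.40 − 15.55) / (5222705 − 5222455) = +0.007400
|∇h| = √(-0.0005970² + 0.007400²) = 0.007424
Seepage velocity v = K·i/n = 0.23 × 0.007424 / 0.21 = 0.008131 m/day = 2.97 m/yr.

3.0 m/yr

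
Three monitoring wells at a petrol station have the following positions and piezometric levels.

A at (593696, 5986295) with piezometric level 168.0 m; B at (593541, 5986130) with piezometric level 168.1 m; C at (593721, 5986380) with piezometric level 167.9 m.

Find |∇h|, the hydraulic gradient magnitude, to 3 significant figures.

With h = a·x + b·y + c and A as origin, the differences give:
  (-155)·a + (-165)·b = +0.1
  25·a + 85·b = -0.1
Eliminate b (×85 and ×(-165), subtract): -9050·a = -8.00 → a = ∂h/∂x = +0.0008840
Back-substitute: b = ∂h/∂y = -0.001436.
|∇h| = √(0.0008840² + -0.001436²) = 0.001686

0.00169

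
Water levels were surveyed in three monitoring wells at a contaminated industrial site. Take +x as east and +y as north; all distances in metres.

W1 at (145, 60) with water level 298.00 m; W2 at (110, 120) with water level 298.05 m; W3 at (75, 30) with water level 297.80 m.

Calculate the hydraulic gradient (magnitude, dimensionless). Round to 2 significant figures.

Differences from W1: to W2 (Δx, Δy, Δh) = (-35, 60, +0.05); to W3 = (-70, -30, -0.20).
Solve a·Δx + b·Δy = Δh: det = (-35)·(-30) − (-70)·60 = 5250.
∂h/∂x = [(+0.05)·(-30) − (-0.20)·60] / 5250 = +0.002000
∂h/∂y = [(-35)·(-0.20) − (-70)·(+0.05)] / 5250 = +0.002000
|∇h| = √(0.002000² + 0.002000²) = 0.002828

0.0028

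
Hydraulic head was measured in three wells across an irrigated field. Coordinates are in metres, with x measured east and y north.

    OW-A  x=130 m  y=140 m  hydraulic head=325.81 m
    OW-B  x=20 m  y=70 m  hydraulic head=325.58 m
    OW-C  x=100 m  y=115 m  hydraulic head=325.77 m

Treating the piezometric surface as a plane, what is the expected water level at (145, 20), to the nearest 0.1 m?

Taking OW-A as reference: OW-B−OW-A = (-110, -70, -0.23); OW-C−OW-A = (-30, -25, -0.04).
Solve a·Δx + b·Δy = Δh: det = (-110)·(-25) − (-30)·(-70) = 650.
∂h/∂x = [(-0.23)·(-25) − (-0.04)·(-70)] / 650 = +0.004538
∂h/∂y = [(-110)·(-0.04) − (-30)·(-0.23)] / 650 = -0.003846
h(145, 20) = 325.81 + (+0.004538)·(15) + (-0.003846)·(-120) = 325.81 +0.068 +0.462 = 326.340 m.

326.3 m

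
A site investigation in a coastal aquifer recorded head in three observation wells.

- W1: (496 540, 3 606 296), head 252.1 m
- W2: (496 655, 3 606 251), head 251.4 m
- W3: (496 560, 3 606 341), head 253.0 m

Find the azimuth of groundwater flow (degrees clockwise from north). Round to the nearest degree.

Taking W1 as reference: W2−W1 = (115, -45, -0.7); W3−W1 = (20, 45, +0.9).
Solve a·Δx + b·Δy = Δh: det = 115·45 − 20·(-45) = 6075.
∂h/∂x = [(-0.7)·45 − (+0.9)·(-45)] / 6075 = +0.001481
∂h/∂y = [115·(+0.9) − 20·(-0.7)] / 6075 = +0.01934
Flow direction (−∇h) has components (-0.001481 E, -0.01934 N).
Azimuth = atan2(E, N) = atan2(-0.001481, -0.01934) = 184.4° ≈ 184°.

184°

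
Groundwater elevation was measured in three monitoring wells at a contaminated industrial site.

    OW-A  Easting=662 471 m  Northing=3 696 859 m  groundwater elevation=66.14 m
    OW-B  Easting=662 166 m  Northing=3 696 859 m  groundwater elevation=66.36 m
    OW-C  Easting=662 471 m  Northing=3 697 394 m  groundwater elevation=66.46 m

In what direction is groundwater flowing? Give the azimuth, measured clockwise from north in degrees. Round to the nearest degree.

∂h/∂x = (66.36 − 66.14) / (662166 − 662471) = -0.0007213
∂h/∂y = (66.46 − 66.14) / (3697394 − 3696859) = +0.0005981
Flow direction (−∇h) has components (+0.0007213 E, -0.0005981 N).
Azimuth = atan2(E, N) = atan2(+0.0007213, -0.0005981) = 129.7° ≈ 130°.

130°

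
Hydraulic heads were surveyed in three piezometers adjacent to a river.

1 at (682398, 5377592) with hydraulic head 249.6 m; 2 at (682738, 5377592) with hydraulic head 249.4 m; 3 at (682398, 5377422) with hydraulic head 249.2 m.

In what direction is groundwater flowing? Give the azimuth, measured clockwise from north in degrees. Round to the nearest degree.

166°

∂h/∂x = (249.4 − 249.6) / (682738 − 682398) = -0.0005882
∂h/∂y = (249.2 − 249.6) / (5377422 − 5377592) = +0.002353
Flow direction (−∇h) has components (+0.0005882 E, -0.002353 N).
Azimuth = atan2(E, N) = atan2(+0.0005882, -0.002353) = 166.0° ≈ 166°.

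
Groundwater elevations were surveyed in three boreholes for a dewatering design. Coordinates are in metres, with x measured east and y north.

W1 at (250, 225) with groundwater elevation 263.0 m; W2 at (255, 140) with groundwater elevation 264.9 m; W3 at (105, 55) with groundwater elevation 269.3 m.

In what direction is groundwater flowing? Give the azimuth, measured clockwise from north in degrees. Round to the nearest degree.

With h = a·x + b·y + c and W1 as origin, the differences give:
  5·a + (-85)·b = +1.9
  (-145)·a + (-170)·b = +6.3
Eliminate b (×(-170) and ×(-85), subtract): -13175·a = 212.50 → a = ∂h/∂x = -0.01613
Back-substitute: b = ∂h/∂y = -0.02330.
Flow direction (−∇h) has components (+0.01613 E, +0.02330 N).
Azimuth = atan2(E, N) = atan2(+0.01613, +0.02330) = 34.7° ≈ 035°.

035°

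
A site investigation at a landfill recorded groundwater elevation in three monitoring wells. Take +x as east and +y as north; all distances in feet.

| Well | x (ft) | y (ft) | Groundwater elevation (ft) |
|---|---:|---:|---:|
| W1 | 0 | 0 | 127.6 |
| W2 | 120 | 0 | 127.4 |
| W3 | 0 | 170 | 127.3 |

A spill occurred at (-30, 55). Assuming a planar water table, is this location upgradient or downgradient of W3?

∂h/∂x = (127.4 − 127.6) / (120 − 0) = -0.001667
∂h/∂y = (127.3 − 127.6) / (170 − 0) = -0.001765
Head at (-30, 55) = 127.6 + (-0.001667)·(-30) + (-0.001765)·(55) = 127.55 ft.
That is higher than the 127.3 ft at W3, so the point is upgradient.

upgradient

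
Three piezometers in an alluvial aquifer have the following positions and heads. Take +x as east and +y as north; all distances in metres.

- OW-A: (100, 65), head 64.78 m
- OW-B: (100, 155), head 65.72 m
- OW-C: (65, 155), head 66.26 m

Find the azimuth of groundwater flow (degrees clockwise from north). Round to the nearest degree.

Differences from OW-A: to OW-B (Δx, Δy, Δh) = (0, 90, +0.94); to OW-C = (-35, 90, +1.48).
Solve a·Δx + b·Δy = Δh: det = 0·90 − (-35)·90 = 3150.
∂h/∂x = [(+0.94)·90 − (+1.48)·90] / 3150 = -0.01543
∂h/∂y = [0·(+1.48) − (-35)·(+0.94)] / 3150 = +0.01044
Flow direction (−∇h) has components (+0.01543 E, -0.01044 N).
Azimuth = atan2(E, N) = atan2(+0.01543, -0.01044) = 124.1° ≈ 124°.

124°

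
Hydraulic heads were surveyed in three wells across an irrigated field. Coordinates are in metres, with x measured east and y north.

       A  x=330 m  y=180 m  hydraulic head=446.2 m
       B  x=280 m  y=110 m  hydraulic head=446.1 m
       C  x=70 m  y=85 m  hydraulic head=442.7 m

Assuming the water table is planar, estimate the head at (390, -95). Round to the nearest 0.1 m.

450.3 m

With h = a·x + b·y + c and A as origin, the differences give:
  (-50)·a + (-70)·b = -0.1
  (-260)·a + (-95)·b = -3.5
Eliminate b (×(-95) and ×(-70), subtract): -13450·a = -235.50 → a = ∂h/∂x = +0.01751
Back-substitute: b = ∂h/∂y = -0.01108.
h(390, -95) = 446.2 + (+0.01751)·(60) + (-0.01108)·(-275) = 446.2 +1.051 +3.046 = 450.297 m.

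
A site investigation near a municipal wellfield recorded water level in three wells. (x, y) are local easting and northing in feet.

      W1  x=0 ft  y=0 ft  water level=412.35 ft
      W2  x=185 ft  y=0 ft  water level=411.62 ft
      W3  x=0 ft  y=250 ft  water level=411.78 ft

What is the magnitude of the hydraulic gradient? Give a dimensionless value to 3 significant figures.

0.00456

∂h/∂x = (411.62 − 412.35) / (185 − 0) = -0.003946
∂h/∂y = (411.78 − 412.35) / (250 − 0) = -0.002280
|∇h| = √(-0.003946² + -0.002280²) = 0.004557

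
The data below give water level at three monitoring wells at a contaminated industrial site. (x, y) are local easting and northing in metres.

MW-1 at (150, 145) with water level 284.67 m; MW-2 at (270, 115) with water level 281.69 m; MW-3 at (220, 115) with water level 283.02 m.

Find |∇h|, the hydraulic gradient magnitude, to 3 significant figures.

Taking MW-1 as reference: MW-2−MW-1 = (120, -30, -2.98); MW-3−MW-1 = (70, -30, -1.65).
Determinant of the coordinate differences = 120·(-30) − 70·(-30) = -1500.
∂h/∂x = [(-2.98)·(-30) − (-1.65)·(-30)] / -1500 = -0.02660
∂h/∂y = [120·(-1.65) − 70·(-2.98)] / -1500 = -0.007067
|∇h| = √(-0.02660² + -0.007067²) = 0.02752

0.0275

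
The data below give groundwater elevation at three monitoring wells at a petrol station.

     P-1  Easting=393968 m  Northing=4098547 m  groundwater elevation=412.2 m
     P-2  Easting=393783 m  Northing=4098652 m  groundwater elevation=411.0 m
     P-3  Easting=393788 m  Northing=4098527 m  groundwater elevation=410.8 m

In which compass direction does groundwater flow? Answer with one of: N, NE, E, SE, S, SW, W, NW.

Differences from P-1: to P-2 (Δx, Δy, Δh) = (-185, 105, -1.2); to P-3 = (-180, -20, -1.4).
Determinant of the coordinate differences = (-185)·(-20) − (-180)·105 = 22600.
∂h/∂x = [(-1.2)·(-20) − (-1.4)·105] / 22600 = +0.007566
∂h/∂y = [(-185)·(-1.4) − (-180)·(-1.2)] / 22600 = +0.001903
Flow = −∇h = (-0.007566 east, -0.001903 north), which points west.

W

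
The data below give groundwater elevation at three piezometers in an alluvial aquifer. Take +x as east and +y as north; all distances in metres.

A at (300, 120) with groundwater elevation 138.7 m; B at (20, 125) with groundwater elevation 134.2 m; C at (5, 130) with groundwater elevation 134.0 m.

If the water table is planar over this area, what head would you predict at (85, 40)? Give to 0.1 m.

134.5 m

With h = a·x + b·y + c and A as origin, the differences give:
  (-280)·a + 5·b = -4.5
  (-295)·a + 10·b = -4.7
Eliminate b (×10 and ×5, subtract): -1325·a = -21.50 → a = ∂h/∂x = +0.01623
Back-substitute: b = ∂h/∂y = +0.008679.
h(85, 40) = 138.7 + (+0.01623)·(-215) + (+0.008679)·(-80) = 138.7 -3.489 -0.694 = 134.517 m.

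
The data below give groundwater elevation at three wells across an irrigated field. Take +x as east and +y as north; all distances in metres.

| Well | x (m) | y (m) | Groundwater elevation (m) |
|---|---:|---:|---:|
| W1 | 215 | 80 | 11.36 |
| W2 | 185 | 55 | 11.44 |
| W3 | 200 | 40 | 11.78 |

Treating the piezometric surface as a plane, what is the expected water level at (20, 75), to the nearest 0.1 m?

Three-point gradient (reference W1): Δ to W2 = (-30, -25, +0.08), Δ to W3 = (-15, -40, +0.42).
∂h/∂x = +0.008848, ∂h/∂y = -0.01382 (det = 825).
h(20, 75) = 11.36 + (+0.008848)·(-195) + (-0.01382)·(-5) = 11.36 -1.725 +0.069 = 9.704 m.

9.7 m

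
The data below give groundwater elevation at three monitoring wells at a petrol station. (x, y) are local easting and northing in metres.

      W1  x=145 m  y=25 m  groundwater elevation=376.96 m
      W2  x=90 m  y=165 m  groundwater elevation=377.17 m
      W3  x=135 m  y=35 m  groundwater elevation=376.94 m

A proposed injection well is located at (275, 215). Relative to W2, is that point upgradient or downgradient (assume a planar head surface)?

upgradient

With h = a·x + b·y + c and W1 as origin, the differences give:
  (-55)·a + 140·b = +0.21
  (-10)·a + 10·b = -0.02
Eliminate b (×10 and ×140, subtract): 850·a = 4.900 → a = ∂h/∂x = +0.005765
Back-substitute: b = ∂h/∂y = +0.003765.
Head at (275, 215) = 376.96 + (+0.005765)·(130) + (+0.003765)·(190) = 378.42 m.
That is higher than the 377.17 m at W2, so the point is upgradient.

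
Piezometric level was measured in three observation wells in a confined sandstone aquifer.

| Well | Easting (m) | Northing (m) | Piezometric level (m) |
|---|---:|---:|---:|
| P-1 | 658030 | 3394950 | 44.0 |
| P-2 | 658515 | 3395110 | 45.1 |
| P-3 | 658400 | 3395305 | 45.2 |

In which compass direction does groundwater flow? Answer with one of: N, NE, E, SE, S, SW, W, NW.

Differences from P-1: to P-2 (Δx, Δy, Δh) = (485, 160, +1.1); to P-3 = (370, 355, +1.2).
Determinant of the coordinate differences = 485·355 − 370·160 = 112975.
∂h/∂x = [(+1.1)·355 − (+1.2)·160] / 112975 = +0.001757
∂h/∂y = [485·(+1.2) − 370·(+1.1)] / 112975 = +0.001549
Flow = −∇h = (-0.001757 east, -0.001549 north), which points southwest.

SW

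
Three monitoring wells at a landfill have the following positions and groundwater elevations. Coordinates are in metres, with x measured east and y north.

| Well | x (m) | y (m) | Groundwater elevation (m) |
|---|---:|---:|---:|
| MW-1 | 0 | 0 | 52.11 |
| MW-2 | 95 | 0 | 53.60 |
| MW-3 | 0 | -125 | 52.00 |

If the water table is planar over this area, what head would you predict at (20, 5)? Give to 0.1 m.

52.4 m

∂h/∂x = (53.60 − 52.11) / (95 − 0) = +0.01568
∂h/∂y = (52.00 − 52.11) / (-125 − 0) = +0.0008800
h(20, 5) = 52.11 + (+0.01568)·(20) + (+0.0008800)·(5) = 52.11 +0.314 +0.004 = 52.428 m.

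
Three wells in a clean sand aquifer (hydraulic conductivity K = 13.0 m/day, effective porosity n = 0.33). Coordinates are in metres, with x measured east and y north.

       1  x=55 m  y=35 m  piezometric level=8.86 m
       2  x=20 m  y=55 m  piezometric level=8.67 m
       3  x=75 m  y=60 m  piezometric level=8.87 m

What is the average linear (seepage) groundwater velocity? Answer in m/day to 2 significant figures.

0.19 m/day

With h = a·x + b·y + c and 1 as origin, the differences give:
  (-35)·a + 20·b = -0.19
  20·a + 25·b = +0.01
Eliminate b (×25 and ×20, subtract): -1275·a = -4.950 → a = ∂h/∂x = +0.003882
Back-substitute: b = ∂h/∂y = -0.002706.
|∇h| = √(0.003882² + -0.002706²) = 0.004732
Seepage velocity v = K·i/n = 13.0 × 0.004732 / 0.33 = 0.1864 m/day.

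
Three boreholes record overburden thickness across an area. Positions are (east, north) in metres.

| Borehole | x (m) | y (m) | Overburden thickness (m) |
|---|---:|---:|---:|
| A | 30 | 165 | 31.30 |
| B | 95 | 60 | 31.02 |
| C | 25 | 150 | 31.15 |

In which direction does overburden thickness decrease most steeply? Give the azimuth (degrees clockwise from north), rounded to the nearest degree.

226°

With d = a·x + b·y + c and A as origin, the differences give:
  65·a + (-105)·b = -0.28
  (-5)·a + (-15)·b = -0.15
Eliminate b (×(-15) and ×(-105), subtract): -1500·a = -11.550 → a = ∂d/∂x = +0.007700
Back-substitute: b = ∂d/∂y = +0.007433.
Steepest decrease is along −∇f: components (-0.007700 E, -0.007433 N).
Azimuth = atan2(-0.007700, -0.007433) = 226.0° ≈ 226°.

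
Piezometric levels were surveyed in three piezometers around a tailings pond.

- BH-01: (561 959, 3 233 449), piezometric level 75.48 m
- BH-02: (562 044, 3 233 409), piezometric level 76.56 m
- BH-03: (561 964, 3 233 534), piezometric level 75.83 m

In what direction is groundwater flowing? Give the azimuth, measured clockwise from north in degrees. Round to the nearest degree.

257°

Three-point gradient (reference BH-01): Δ to BH-02 = (85, -40, +1.08), Δ to BH-03 = (5, 85, +0.35).
∂h/∂x = +0.01425, ∂h/∂y = +0.003279 (det = 7425).
Flow direction (−∇h) has components (-0.01425 E, -0.003279 N).
Azimuth = atan2(E, N) = atan2(-0.01425, -0.003279) = 257.0° ≈ 257°.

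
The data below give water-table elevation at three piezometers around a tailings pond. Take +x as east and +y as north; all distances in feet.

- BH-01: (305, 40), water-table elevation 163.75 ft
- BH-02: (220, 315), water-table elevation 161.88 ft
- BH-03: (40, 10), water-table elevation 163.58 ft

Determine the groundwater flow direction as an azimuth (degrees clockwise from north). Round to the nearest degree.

With h = a·x + b·y + c and BH-01 as origin, the differences give:
  (-85)·a + 275·b = -1.87
  (-265)·a + (-30)·b = -0.17
Eliminate b (×(-30) and ×275, subtract): 75425·a = 102.850 → a = ∂h/∂x = +0.001364
Back-substitute: b = ∂h/∂y = -0.006379.
Flow direction (−∇h) has components (-0.001364 E, +0.006379 N).
Azimuth = atan2(E, N) = atan2(-0.001364, +0.006379) = 347.9° ≈ 348°.

348°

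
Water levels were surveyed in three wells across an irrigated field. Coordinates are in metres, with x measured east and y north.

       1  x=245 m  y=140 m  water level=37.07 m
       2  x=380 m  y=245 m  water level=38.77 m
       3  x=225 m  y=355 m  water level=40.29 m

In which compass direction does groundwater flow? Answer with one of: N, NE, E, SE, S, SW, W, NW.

Taking 1 as reference: 2−1 = (135, 105, +1.70); 3−1 = (-20, 215, +3.22).
Determinant of the coordinate differences = 135·215 − (-20)·105 = 31125.
∂h/∂x = [(+1.70)·215 − (+3.22)·105] / 31125 = +0.0008803
∂h/∂y = [135·(+3.22) − (-20)·(+1.70)] / 31125 = +0.01506
Flow = −∇h = (-0.0008803 east, -0.01506 north), which points south.

S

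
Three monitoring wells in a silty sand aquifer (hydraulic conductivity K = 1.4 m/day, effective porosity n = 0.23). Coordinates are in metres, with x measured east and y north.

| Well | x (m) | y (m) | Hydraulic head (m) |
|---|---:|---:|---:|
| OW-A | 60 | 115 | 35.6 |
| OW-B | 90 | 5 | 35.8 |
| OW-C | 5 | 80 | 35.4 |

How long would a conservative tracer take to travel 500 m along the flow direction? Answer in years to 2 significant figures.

Differences from OW-A: to OW-B (Δx, Δy, Δh) = (30, -110, +0.2); to OW-C = (-55, -35, -0.2).
Solve a·Δx + b·Δy = Δh: det = 30·(-35) − (-55)·(-110) = -7100.
∂h/∂x = [(+0.2)·(-35) − (-0.2)·(-110)] / -7100 = +0.004085
∂h/∂y = [30·(-0.2) − (-55)·(+0.2)] / -7100 = -0.0007042
|∇h| = √(0.004085² + -0.0007042²) = 0.004145
Seepage velocity v = K·i/n = 1.4 × 0.004145 / 0.23 = 0.02523 m/day.
t = 500 / 0.02523 = 1.982e+04 days = 54.3 years.

54 years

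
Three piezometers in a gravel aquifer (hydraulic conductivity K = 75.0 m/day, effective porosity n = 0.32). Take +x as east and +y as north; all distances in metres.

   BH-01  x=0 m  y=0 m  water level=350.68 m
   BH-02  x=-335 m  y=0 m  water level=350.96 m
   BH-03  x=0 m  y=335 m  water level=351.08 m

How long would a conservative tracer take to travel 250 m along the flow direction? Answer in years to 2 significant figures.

2.0 years

∂h/∂x = (350.96 − 350.68) / (-335 − 0) = -0.0008358
∂h/∂y = (351.08 − 350.68) / (335 − 0) = +0.001194
|∇h| = √(-0.0008358² + 0.001194²) = 0.001457
Seepage velocity v = K·i/n = 75.0 × 0.001457 / 0.32 = 0.3415 m/day.
t = 250 / 0.3415 = 732.1 days = 2 years.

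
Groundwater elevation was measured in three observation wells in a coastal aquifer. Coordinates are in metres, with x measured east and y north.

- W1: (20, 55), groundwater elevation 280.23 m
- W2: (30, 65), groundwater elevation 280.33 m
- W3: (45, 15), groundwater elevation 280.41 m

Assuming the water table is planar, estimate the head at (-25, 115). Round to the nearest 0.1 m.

279.9 m

Differences from W1: to W2 (Δx, Δy, Δh) = (10, 10, +0.10); to W3 = (25, -40, +0.18).
Determinant of the coordinate differences = 10·(-40) − 25·10 = -650.
∂h/∂x = [(+0.10)·(-40) − (+0.18)·10] / -650 = +0.008923
∂h/∂y = [10·(+0.18) − 25·(+0.10)] / -650 = +0.001077
h(-25, 115) = 280.23 + (+0.008923)·(-45) + (+0.001077)·(60) = 280.23 -0.402 +0.065 = 279.893 m.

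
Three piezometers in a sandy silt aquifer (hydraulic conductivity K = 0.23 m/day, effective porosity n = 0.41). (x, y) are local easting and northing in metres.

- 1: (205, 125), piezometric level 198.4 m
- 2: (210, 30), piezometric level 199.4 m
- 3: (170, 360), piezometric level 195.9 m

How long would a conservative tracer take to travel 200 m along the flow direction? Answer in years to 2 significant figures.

Differences from 1: to 2 (Δx, Δy, Δh) = (5, -95, +1.0); to 3 = (-35, 235, -2.5).
Solve a·Δx + b·Δy = Δh: det = 5·235 − (-35)·(-95) = -2150.
∂h/∂x = [(+1.0)·235 − (-2.5)·(-95)] / -2150 = +0.001163
∂h/∂y = [5·(-2.5) − (-35)·(+1.0)] / -2150 = -0.01047
|∇h| = √(0.001163² + -0.01047²) = 0.01053
Seepage velocity v = K·i/n = 0.23 × 0.01053 / 0.41 = 0.005907 m/day.
t = 200 / 0.005907 = 3.386e+04 days = 92.7 years.

93 years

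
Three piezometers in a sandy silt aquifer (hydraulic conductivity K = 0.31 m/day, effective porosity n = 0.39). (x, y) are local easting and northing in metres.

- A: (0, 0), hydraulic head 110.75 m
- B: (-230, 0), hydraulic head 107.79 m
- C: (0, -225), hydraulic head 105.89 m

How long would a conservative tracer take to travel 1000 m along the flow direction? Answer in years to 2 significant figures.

∂h/∂x = (107.79 − 110.75) / (-230 − 0) = +0.01287
∂h/∂y = (105.89 − 110.75) / (-225 − 0) = +0.02160
|∇h| = √(0.01287² + 0.02160²) = 0.02514
Seepage velocity v = K·i/n = 0.31 × 0.02514 / 0.39 = 0.01998 m/day.
t = 1000 / 0.01998 = 5.005e+04 days = 137 years.

140 years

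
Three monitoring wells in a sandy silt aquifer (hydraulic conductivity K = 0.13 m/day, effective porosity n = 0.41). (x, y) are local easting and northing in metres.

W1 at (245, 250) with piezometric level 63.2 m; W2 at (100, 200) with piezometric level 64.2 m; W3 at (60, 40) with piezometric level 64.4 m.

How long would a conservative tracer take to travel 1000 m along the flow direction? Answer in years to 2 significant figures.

1200 years

Differences from W1: to W2 (Δx, Δy, Δh) = (-145, -50, +1.0); to W3 = (-185, -210, +1.2).
Solve a·Δx + b·Δy = Δh: det = (-145)·(-210) − (-185)·(-50) = 21200.
∂h/∂x = [(+1.0)·(-210) − (+1.2)·(-50)] / 21200 = -0.007075
∂h/∂y = [(-145)·(+1.2) − (-185)·(+1.0)] / 21200 = +0.0005189
|∇h| = √(-0.007075² + 0.0005189²) = 0.007094
Seepage velocity v = K·i/n = 0.13 × 0.007094 / 0.41 = 0.002249 m/day.
t = 1000 / 0.002249 = 4.446e+05 days = 1.22e+03 years.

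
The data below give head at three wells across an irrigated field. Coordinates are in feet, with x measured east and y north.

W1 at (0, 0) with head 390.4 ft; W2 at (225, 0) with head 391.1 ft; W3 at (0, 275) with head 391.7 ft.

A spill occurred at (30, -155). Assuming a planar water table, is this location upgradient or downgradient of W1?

downgradient

∂h/∂x = (391.1 − 390.4) / (225 − 0) = +0.003111
∂h/∂y = (391.7 − 390.4) / (275 − 0) = +0.004727
Head at (30, -155) = 390.4 + (+0.003111)·(30) + (+0.004727)·(-155) = 389.76 ft.
That is lower than the 390.4 ft at W1, so the point is downgradient.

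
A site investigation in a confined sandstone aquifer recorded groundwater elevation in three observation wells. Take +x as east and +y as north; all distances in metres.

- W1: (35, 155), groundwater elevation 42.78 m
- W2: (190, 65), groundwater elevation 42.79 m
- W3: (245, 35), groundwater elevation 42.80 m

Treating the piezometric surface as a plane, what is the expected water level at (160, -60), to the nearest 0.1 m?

With h = a·x + b·y + c and W1 as origin, the differences give:
  155·a + (-90)·b = +0.01
  210·a + (-120)·b = +0.02
Eliminate b (×(-120) and ×(-90), subtract): 300·a = 0.600 → a = ∂h/∂x = +0.002000
Back-substitute: b = ∂h/∂y = +0.003333.
h(160, -60) = 42.78 + (+0.002000)·(125) + (+0.003333)·(-215) = 42.78 +0.250 -0.717 = 42.313 m.

42.3 m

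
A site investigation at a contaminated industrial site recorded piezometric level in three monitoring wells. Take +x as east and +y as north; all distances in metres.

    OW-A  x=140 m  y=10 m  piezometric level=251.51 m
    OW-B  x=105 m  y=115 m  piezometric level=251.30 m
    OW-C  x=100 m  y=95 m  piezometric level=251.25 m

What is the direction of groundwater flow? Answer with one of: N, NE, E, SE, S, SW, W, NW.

W

Three-point gradient (reference OW-A): Δ to OW-B = (-35, 105, -0.21), Δ to OW-C = (-40, 85, -0.26).
∂h/∂x = +0.007714, ∂h/∂y = +0.0005714 (det = 1225).
Flow = −∇h = (-0.007714 east, -0.0005714 north), which points west.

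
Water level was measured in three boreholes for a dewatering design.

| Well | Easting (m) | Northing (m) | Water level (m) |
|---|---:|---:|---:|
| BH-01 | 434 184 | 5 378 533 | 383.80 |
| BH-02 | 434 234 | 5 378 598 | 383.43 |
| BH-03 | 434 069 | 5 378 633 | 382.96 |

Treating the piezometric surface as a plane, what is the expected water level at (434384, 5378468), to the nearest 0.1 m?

With h = a·x + b·y + c and BH-01 as origin, the differences give:
  50·a + 65·b = -0.37
  (-115)·a + 100·b = -0.84
Eliminate b (×100 and ×65, subtract): 12475·a = 17.600 → a = ∂h/∂x = +0.001411
Back-substitute: b = ∂h/∂y = -0.006778.
h(434384, 5378468) = 383.80 + (+0.001411)·(200) + (-0.006778)·(-65) = 383.80 +0.282 +0.441 = 384.523 m.

384.5 m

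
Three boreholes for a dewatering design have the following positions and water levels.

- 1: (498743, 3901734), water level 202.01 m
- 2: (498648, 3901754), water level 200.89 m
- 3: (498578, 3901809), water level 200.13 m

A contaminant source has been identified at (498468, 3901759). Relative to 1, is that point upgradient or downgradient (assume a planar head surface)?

downgradient

With h = a·x + b·y + c and 1 as origin, the differences give:
  (-95)·a + 20·b = -1.12
  (-165)·a + 75·b = -1.88
Eliminate b (×75 and ×20, subtract): -3825·a = -46.400 → a = ∂h/∂x = +0.01213
Back-substitute: b = ∂h/∂y = +0.001621.
Head at (498468, 3901759) = 202.01 + (+0.01213)·(-275) + (+0.001621)·(25) = 198.71 m.
That is lower than the 202.01 m at 1, so the point is downgradient.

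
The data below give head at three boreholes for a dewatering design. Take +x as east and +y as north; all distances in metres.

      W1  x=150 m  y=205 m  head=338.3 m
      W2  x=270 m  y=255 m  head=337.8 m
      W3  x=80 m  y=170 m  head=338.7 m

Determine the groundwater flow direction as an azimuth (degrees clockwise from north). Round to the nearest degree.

Differences from W1: to W2 (Δx, Δy, Δh) = (120, 50, -0.5); to W3 = (-70, -35, +0.4).
Determinant of the coordinate differences = 120·(-35) − (-70)·50 = -700.
∂h/∂x = [(-0.5)·(-35) − (+0.4)·50] / -700 = +0.003571
∂h/∂y = [120·(+0.4) − (-70)·(-0.5)] / -700 = -0.01857
Flow direction (−∇h) has components (-0.003571 E, +0.01857 N).
Azimuth = atan2(E, N) = atan2(-0.003571, +0.01857) = 349.1° ≈ 349°.

349°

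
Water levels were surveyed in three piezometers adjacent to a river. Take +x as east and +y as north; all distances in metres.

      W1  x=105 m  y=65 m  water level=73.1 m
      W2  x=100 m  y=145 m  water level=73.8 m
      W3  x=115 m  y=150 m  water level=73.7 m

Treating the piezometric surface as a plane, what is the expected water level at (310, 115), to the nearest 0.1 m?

With h = a·x + b·y + c and W1 as origin, the differences give:
  (-5)·a + 80·b = +0.7
  10·a + 85·b = +0.6
Eliminate b (×85 and ×80, subtract): -1225·a = 11.50 → a = ∂h/∂x = -0.009388
Back-substitute: b = ∂h/∂y = +0.008163.
h(310, 115) = 73.1 + (-0.009388)·(205) + (+0.008163)·(50) = 73.1 -1.924 +0.408 = 71.584 m.

71.6 m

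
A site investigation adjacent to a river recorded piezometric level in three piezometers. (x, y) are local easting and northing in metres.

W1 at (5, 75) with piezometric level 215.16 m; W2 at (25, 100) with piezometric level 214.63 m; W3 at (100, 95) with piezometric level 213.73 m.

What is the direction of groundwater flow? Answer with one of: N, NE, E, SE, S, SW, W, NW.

Taking W1 as reference: W2−W1 = (20, 25, -0.53); W3−W1 = (95, 20, -1.43).
Solve a·Δx + b·Δy = Δh: det = 20·20 − 95·25 = -1975.
∂h/∂x = [(-0.53)·20 − (-1.43)·25] / -1975 = -0.01273
∂h/∂y = [20·(-1.43) − 95·(-0.53)] / -1975 = -0.01101
Flow = −∇h = (+0.01273 east, +0.01101 north), which points northeast.

NE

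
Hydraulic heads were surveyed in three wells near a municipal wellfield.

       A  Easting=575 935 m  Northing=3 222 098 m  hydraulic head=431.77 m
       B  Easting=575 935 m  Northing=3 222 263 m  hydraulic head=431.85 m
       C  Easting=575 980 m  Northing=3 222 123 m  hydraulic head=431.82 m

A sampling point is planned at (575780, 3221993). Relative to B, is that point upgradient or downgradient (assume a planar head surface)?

Three-point gradient (reference A): Δ to B = (0, 165, +0.08), Δ to C = (45, 25, +0.05).
∂h/∂x = +0.0008418, ∂h/∂y = +0.0004848 (det = -7425).
Head at (575780, 3221993) = 431.77 + (+0.0008418)·(-155) + (+0.0004848)·(-105) = 431.59 m.
That is lower than the 431.85 m at B, so the point is downgradient.

downgradient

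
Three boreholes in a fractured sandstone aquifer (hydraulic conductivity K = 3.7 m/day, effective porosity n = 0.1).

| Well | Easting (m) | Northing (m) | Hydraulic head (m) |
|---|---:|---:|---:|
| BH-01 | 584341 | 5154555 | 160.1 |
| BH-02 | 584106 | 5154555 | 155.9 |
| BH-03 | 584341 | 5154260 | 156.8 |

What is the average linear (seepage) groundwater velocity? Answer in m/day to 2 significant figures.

0.78 m/day

∂h/∂x = (155.9 − 160.1) / (584106 − 584341) = +0.01787
∂h/∂y = (156.8 − 160.1) / (5154260 − 5154555) = +0.01119
|∇h| = √(0.01787² + 0.01119²) = 0.02108
Seepage velocity v = K·i/n = 3.7 × 0.02108 / 0.1 = 0.78 m/day.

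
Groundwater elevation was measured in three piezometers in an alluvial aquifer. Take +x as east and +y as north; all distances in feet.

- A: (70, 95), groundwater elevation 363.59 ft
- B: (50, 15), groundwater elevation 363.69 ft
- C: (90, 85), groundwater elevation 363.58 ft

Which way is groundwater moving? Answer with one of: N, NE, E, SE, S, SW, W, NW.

NE

Differences from A: to B (Δx, Δy, Δh) = (-20, -80, +0.10); to C = (20, -10, -0.01).
Solve a·Δx + b·Δy = Δh: det = (-20)·(-10) − 20·(-80) = 1800.
∂h/∂x = [(+0.10)·(-10) − (-0.01)·(-80)] / 1800 = -0.0010000
∂h/∂y = [(-20)·(-0.01) − 20·(+0.10)] / 1800 = -0.001000
Flow = −∇h = (+0.0010000 east, +0.001000 north), which points northeast.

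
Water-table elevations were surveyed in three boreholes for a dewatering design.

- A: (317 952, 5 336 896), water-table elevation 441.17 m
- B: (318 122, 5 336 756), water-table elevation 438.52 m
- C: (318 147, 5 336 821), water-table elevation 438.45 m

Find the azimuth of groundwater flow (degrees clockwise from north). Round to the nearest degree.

Taking A as reference: B−A = (170, -140, -2.65); C−A = (195, -75, -2.72).
Determinant of the coordinate differences = 170·(-75) − 195·(-140) = 14550.
∂h/∂x = [(-2.65)·(-75) − (-2.72)·(-140)] / 14550 = -0.01251
∂h/∂y = [170·(-2.72) − 195·(-2.65)] / 14550 = +0.003735
Flow direction (−∇h) has components (+0.01251 E, -0.003735 N).
Azimuth = atan2(E, N) = atan2(+0.01251, -0.003735) = 106.6° ≈ 107°.

107°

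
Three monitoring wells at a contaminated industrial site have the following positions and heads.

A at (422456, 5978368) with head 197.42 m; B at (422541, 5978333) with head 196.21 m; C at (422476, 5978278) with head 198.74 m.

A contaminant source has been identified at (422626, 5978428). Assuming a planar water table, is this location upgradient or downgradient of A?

downgradient

With h = a·x + b·y + c and A as origin, the differences give:
  85·a + (-35)·b = -1.21
  20·a + (-90)·b = +1.32
Eliminate b (×(-90) and ×(-35), subtract): -6950·a = 155.100 → a = ∂h/∂x = -0.02232
Back-substitute: b = ∂h/∂y = -0.01963.
Head at (422626, 5978428) = 197.42 + (-0.02232)·(170) + (-0.01963)·(60) = 192.45 m.
That is lower than the 197.42 m at A, so the point is downgradient.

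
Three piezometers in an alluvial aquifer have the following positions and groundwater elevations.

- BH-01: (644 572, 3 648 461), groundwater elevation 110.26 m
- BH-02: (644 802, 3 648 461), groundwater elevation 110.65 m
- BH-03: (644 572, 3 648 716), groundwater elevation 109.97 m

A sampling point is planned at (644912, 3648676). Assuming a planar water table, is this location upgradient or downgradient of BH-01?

∂h/∂x = (110.65 − 110.26) / (644802 − 644572) = +0.001696
∂h/∂y = (109.97 − 110.26) / (3648716 − 3648461) = -0.001137
Head at (644912, 3648676) = 110.26 + (+0.001696)·(340) + (-0.001137)·(215) = 110.59 m.
That is higher than the 110.26 m at BH-01, so the point is upgradient.

upgradient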